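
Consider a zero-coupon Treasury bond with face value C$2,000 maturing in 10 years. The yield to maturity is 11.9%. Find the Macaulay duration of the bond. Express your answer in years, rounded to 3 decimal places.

A zero-coupon bond has a single cash flow at maturity, so its Macaulay duration equals its maturity: 10 years.

10.000 years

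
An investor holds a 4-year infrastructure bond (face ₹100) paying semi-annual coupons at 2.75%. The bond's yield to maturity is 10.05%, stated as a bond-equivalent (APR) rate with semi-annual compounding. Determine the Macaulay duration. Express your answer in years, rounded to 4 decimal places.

Periodic yield y = 0.05025. Discount each cash flow and weight by its period:
  t   CF        PV=CF/(1+0.05025)^t    t·PV
  1        1.375         1.3092         1.3092
  2        1.375         1.2466         2.4931
  3        1.375         1.1869         3.5608
  4        1.375         1.1301         4.5206
  5        1.375         1.0761         5.3803
  6        1.375         1.0246         6.1475
  7        1.375         0.9756         6.8289
  8      101.375        68.4840       547.8723
  Σ                     76.4331       578.1127
Price P = Σ PV = 76.4331.
Macaulay duration = Σ(t·PV) / P = 578.1127 / 76.4331 = 7.56364 half-year periods.
In years: 7.56364 / 2 = 3.78182 years.

3.7818 years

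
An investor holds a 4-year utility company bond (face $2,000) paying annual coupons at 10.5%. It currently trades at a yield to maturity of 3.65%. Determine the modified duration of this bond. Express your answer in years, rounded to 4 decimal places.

Periodic yield y = 0.0365. First find Macaulay duration:
  t   CF        PV=CF/(1+0.0365)^t    t·PV
  1       210.00       202.6049       202.6049
  2       210.00       195.4703       390.9405
  3       210.00       188.5868       565.7605
  4     2,210.00     1,914.7631     7,659.0524
  Σ                  2,501.4251     8,818.3583
P = 2,501.4251; Macaulay duration = 8,818.3583 / 2,501.4251 = 3.52533 years.
Modified duration = D_Mac / (1 + y) = 3.52533 / 1.0365 = 3.40119 years.

3.4012 years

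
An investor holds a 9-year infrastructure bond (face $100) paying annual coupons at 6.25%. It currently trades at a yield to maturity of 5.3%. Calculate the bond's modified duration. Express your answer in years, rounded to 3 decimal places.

Periodic yield y = 0.053. First find Macaulay duration:
  t   CF        PV=CF/(1+0.053)^t    t·PV
  1         6.25         5.9354         5.9354
  2         6.25         5.6367        11.2734
  3         6.25         5.3530        16.0589
  4         6.25         5.0835        20.3342
  5         6.25         4.8277        24.1384
  6         6.25         4.5847        27.5081
  7         6.25         4.3539        30.4775
  8         6.25         4.1348        33.0783
  9       106.25        66.7534       600.7809
  Σ                    106.6631       769.5851
P = 106.6631; Macaulay duration = 769.5851 / 106.6631 = 7.21510 years.
Modified duration = D_Mac / (1 + y) = 7.21510 / 1.053 = 6.85195 years.

6.852 years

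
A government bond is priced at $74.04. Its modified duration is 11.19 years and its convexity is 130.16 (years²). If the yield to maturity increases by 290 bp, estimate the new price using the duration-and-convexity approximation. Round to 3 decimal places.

$54.066

Duration effect: -D_mod·Δy = -11.19 × (+0.029) = -0.324510
Convexity effect: ½·C·(Δy)² = 0.5 × 130.16 × (0.029)² = +0.05473228
ΔP/P ≈ -0.324510 + 0.05473228 = -0.26977772
New price ≈ 74.04 × (1 - 0.26977772) = 54.0656576112.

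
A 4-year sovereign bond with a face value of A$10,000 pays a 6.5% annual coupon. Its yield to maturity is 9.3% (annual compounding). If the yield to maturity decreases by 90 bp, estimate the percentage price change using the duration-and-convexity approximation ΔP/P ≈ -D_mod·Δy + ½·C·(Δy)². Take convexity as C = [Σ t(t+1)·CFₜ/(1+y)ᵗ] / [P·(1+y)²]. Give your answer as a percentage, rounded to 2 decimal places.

+3.05%

With y = 0.093:
  t   CF        PV=CF/(1+0.093)^t    t·PV        t(t+1)·PV
  1       650.00       594.6935       594.6935       1,189.3870
  2       650.00       544.0929     1,088.1857       3,264.5572
  3       650.00       497.7977     1,493.3930       5,973.5722
  4    10,650.00     7,462.2357    29,848.9426     149,244.7132
  Σ                  9,098.8197    33,025.2149     159,672.2296
P = 9,098.8197; D_Mac = 3.62962 yrs; D_mod = 3.32078 yrs; C = 14.68940.
Duration effect: -3.32078 × (-0.009) = +0.029887
Convexity effect: 0.5 × 14.68940 × (-0.009)² = +0.0005949
ΔP/P ≈ +0.029887 + 0.0005949 = +0.030482 = +3.0482%.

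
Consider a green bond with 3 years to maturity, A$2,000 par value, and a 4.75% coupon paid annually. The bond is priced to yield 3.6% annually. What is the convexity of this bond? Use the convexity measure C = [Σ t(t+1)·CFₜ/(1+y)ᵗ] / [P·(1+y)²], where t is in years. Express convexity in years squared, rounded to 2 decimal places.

10.53

With y = 0.036:
  t   CF        PV=CF/(1+0.036)^t    t·PV        t(t+1)·PV
  1        95.00        91.6988        91.6988         183.3977
  2        95.00        88.5124       177.0248         531.0744
  3     2,095.00     1,884.1035     5,652.3106      22,609.2422
  Σ                  2,064.3148     5,921.0342      23,323.7143
P = 2,064.3148.
Convexity = Σ t(t+1)·PV / [P·(1+y)²] = 23,323.7143 / (2,064.3148 × 1.073296) = 10.52694.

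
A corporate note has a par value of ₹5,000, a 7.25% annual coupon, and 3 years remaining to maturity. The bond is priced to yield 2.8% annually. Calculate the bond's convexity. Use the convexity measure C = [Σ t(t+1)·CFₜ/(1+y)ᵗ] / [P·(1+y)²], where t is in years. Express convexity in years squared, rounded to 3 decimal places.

10.417

With y = 0.028:
  t   CF        PV=CF/(1+0.028)^t    t·PV        t(t+1)·PV
  1       362.50       352.6265       352.6265         705.2529
  2       362.50       343.0218       686.0437       2,058.1311
  3     5,362.50     4,936.1456    14,808.4368      59,233.7472
  Σ                  5,631.7939    15,847.1069      61,997.1312
P = 5,631.7939.
Convexity = Σ t(t+1)·PV / [P·(1+y)²] = 61,997.1312 / (5,631.7939 × 1.056784) = 10.41690.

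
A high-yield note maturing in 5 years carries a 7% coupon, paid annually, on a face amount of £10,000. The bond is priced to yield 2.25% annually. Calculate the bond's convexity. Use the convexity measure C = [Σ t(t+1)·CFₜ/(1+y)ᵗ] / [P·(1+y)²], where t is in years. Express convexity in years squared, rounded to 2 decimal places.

With y = 0.0225:
  t   CF        PV=CF/(1+0.0225)^t    t·PV        t(t+1)·PV
  1       700.00       684.5966       684.5966       1,369.1932
  2       700.00       669.5321     1,339.0642       4,017.1926
  3       700.00       654.7991     1,964.3974       7,857.5895
  4       700.00       640.3903     2,561.5614      12,807.8068
  5    10,700.00     9,573.4218    47,867.1090     287,202.6541
  Σ                 12,222.7400    54,416.7285     313,254.4362
P = 12,222.7400.
Convexity = Σ t(t+1)·PV / [P·(1+y)²] = 313,254.4362 / (12,222.7400 × 1.045506) = 24.51331.

24.51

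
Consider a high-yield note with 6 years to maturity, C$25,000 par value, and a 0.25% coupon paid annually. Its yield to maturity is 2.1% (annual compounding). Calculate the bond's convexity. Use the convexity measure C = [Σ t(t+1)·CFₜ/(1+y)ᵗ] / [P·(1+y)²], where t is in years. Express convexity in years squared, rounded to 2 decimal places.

With y = 0.021:
  t   CF        PV=CF/(1+0.021)^t    t·PV        t(t+1)·PV
  1        62.50        61.2145        61.2145         122.4290
  2        62.50        59.9554       119.9109         359.7326
  3        62.50        58.7223       176.1668         704.6672
  4        62.50        57.5145       230.0578       1,150.2892
  5        62.50        56.3315       281.6575       1,689.9450
  6    25,062.50    22,124.3203   132,745.9219     929,221.4530
  Σ                 22,418.0585   133,614.9293     933,248.5159
P = 22,418.0585.
Convexity = Σ t(t+1)·PV / [P·(1+y)²] = 933,248.5159 / (22,418.0585 × 1.042441) = 39.93446.

39.93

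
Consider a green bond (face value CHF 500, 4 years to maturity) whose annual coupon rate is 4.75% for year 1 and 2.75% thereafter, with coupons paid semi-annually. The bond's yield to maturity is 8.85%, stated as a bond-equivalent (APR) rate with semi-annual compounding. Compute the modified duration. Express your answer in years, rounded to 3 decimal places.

Periodic yield y = 0.04425. First find Macaulay duration:
  t   CF        PV=CF/(1+0.04425)^t    t·PV
  1       11.875        11.3718        11.3718
  2       11.875        10.8899        21.7798
  3        6.875         6.0375        18.1126
  4        6.875         5.7817        23.1268
  5        6.875         5.5367        27.6835
  6        6.875         5.3021        31.8124
  7        6.875         5.0774        35.5418
  8      506.875       358.4801     2,867.8405
  Σ                    408.4772     3,037.2691
P = 408.4772; Macaulay duration = 3,037.2691 / 408.4772 = 7.43559 half-year periods = 3.71780 years.
Modified duration = D_Mac / (1 + y) = 3.71780 / 1.04425 = 3.56025 years.

3.560 years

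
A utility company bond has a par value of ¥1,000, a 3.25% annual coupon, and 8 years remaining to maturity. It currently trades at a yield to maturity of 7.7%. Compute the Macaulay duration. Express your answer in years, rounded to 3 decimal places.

7.009 years

Periodic yield y = 0.077. Discount each cash flow and weight by its year:
  t   CF        PV=CF/(1+0.077)^t    t·PV
  1        32.50        30.1764        30.1764
  2        32.50        28.0190        56.0379
  3        32.50        26.0157        78.0472
  4        32.50        24.1558        96.6230
  5        32.50        22.4287       112.1437
  6        32.50        20.8252       124.9512
  7        32.50        19.3363       135.3541
  8     1,032.50       570.3802     4,563.0415
  Σ                    741.3373     5,196.3751
Price P = Σ PV = 741.3373.
Macaulay duration = Σ(t·PV) / P = 5,196.3751 / 741.3373 = 7.00946 years.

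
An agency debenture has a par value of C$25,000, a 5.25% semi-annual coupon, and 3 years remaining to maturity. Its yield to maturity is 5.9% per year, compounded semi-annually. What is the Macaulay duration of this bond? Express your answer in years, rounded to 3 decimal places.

Periodic yield y = 0.0295. Discount each cash flow and weight by its period:
  t   CF        PV=CF/(1+0.0295)^t    t·PV
  1       656.25       637.4454       637.4454
  2       656.25       619.1796     1,238.3591
  3       656.25       601.4372     1,804.3115
  4       656.25       584.2032     2,336.8127
  5       656.25       567.4630     2,837.3151
  6    25,656.25    21,549.3946   129,296.3674
  Σ                 24,559.1229   138,150.6112
Price P = Σ PV = 24,559.1229.
Macaulay duration = Σ(t·PV) / P = 138,150.6112 / 24,559.1229 = 5.62523 half-year periods.
In years: 5.62523 / 2 = 2.81261 years.

2.813 years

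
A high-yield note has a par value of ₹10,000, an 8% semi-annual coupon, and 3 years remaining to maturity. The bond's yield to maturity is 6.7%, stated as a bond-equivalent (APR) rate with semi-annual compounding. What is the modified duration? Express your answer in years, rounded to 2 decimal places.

Periodic yield y = 0.0335. First find Macaulay duration:
  t   CF        PV=CF/(1+0.0335)^t    t·PV
  1       400.00       387.0343       387.0343
  2       400.00       374.4890       748.9779
  3       400.00       362.3502     1,087.0507
  4       400.00       350.6050     1,402.4199
  5       400.00       339.2404     1,696.2021
  6    10,400.00     8,534.3501    51,206.1005
  Σ                 10,348.0690    56,527.7854
P = 10,348.0690; Macaulay duration = 56,527.7854 / 10,348.0690 = 5.46264 half-year periods = 2.73132 years.
Modified duration = D_Mac / (1 + y) = 2.73132 / 1.0335 = 2.64279 years.

2.64 years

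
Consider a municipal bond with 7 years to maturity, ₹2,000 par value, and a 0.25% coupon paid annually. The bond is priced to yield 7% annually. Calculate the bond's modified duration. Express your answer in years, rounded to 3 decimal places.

Periodic yield y = 0.07. First find Macaulay duration:
  t   CF        PV=CF/(1+0.07)^t    t·PV
  1         5.00         4.6729         4.6729
  2         5.00         4.3672         8.7344
  3         5.00         4.0815        12.2445
  4         5.00         3.8145        15.2579
  5         5.00         3.5649        17.8247
  6         5.00         3.3317        19.9903
  7     2,005.00     1,248.6132     8,740.2926
  Σ                  1,272.4459     8,819.0172
P = 1,272.4459; Macaulay duration = 8,819.0172 / 1,272.4459 = 6.93076 years.
Modified duration = D_Mac / (1 + y) = 6.93076 / 1.07 = 6.47735 years.

6.477 years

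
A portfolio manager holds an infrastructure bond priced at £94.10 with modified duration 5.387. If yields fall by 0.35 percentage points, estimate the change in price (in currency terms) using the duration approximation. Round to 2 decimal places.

Duration approximation: ΔP/P ≈ -D_mod · Δy = -5.387 × (-0.0035) = +0.0188545.
ΔP ≈ 94.10 × (+0.0188545) = +1.77420845.

+£1.77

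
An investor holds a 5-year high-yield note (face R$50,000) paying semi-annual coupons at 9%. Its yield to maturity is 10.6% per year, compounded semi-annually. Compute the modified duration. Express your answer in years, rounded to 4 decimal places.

3.8957 years

Periodic yield y = 0.053. First find Macaulay duration:
  t   CF        PV=CF/(1+0.053)^t    t·PV
  1     2,250.00     2,136.7521     2,136.7521
  2     2,250.00     2,029.2043     4,058.4086
  3     2,250.00     1,927.0696     5,781.2089
  4     2,250.00     1,830.0756     7,320.3024
  5     2,250.00     1,737.9635     8,689.8177
  6     2,250.00     1,650.4877     9,902.9262
  7     2,250.00     1,567.4147    10,971.9030
  8     2,250.00     1,488.5230    11,908.1840
  9     2,250.00     1,413.6021    12,722.4188
  10   52,250.00    31,174.7215   311,747.2154
  Σ                 46,955.8143   385,239.1371
P = 46,955.8143; Macaulay duration = 385,239.1371 / 46,955.8143 = 8.20429 half-year periods = 4.10215 years.
Modified duration = D_Mac / (1 + y) = 4.10215 / 1.053 = 3.89567 years.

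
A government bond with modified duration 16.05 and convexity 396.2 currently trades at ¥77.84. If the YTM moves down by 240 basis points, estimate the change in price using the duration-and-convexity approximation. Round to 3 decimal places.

+¥38.866

Duration effect: -D_mod·Δy = -16.05 × (-0.024) = +0.385200
Convexity effect: ½·C·(Δy)² = 0.5 × 396.2 × (-0.024)² = +0.1141056
ΔP/P ≈ +0.385200 + 0.1141056 = +0.4993056
ΔP ≈ 77.84 × (+0.4993056) = +38.865947904.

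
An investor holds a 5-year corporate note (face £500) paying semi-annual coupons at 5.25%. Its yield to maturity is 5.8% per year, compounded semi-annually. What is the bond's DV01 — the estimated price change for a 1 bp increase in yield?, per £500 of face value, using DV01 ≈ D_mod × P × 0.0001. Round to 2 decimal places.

Periodic yield y = 0.029.
  t   CF        PV=CF/(1+0.029)^t    t·PV
  1       13.125        12.7551        12.7551
  2       13.125        12.3956        24.7913
  3       13.125        12.0463        36.1389
  4       13.125        11.7068        46.8272
  5       13.125        11.3769        56.8843
  6       13.125        11.0562        66.3374
  7       13.125        10.7446        75.2124
  8       13.125        10.4418        83.5346
  9       13.125        10.1475        91.3279
  10     513.125       385.5400     3,855.3999
  Σ                    488.2109     4,349.2088
P = 488.2109; D_Mac = 8.90846 half-year periods = 4.45423 yrs; D_mod = 4.32870 yrs.
DV01 ≈ 4.32870 × 488.2109 × 0.0001 = 0.211332.

£0.21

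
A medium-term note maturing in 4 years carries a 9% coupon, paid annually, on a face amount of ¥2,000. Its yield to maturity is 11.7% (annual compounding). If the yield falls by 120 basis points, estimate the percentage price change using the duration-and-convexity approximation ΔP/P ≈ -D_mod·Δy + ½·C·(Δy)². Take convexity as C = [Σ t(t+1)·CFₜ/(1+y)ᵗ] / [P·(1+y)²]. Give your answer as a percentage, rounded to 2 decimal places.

With y = 0.117:
  t   CF        PV=CF/(1+0.117)^t    t·PV        t(t+1)·PV
  1       180.00       161.1459       161.1459         322.2919
  2       180.00       144.2667       288.5334         865.6003
  3       180.00       129.1555       387.4666       1,549.8663
  4     2,180.00     1,400.3732     5,601.4929      28,007.4647
  Σ                  1,834.9414     6,438.6389      30,745.2231
P = 1,834.9414; D_Mac = 3.50891 yrs; D_mod = 3.14137 yrs; C = 13.42917.
Duration effect: -3.14137 × (-0.012) = +0.037696
Convexity effect: 0.5 × 13.42917 × (-0.012)² = +0.0009669
ΔP/P ≈ +0.037696 + 0.0009669 = +0.038663 = +3.8663%.

+3.87%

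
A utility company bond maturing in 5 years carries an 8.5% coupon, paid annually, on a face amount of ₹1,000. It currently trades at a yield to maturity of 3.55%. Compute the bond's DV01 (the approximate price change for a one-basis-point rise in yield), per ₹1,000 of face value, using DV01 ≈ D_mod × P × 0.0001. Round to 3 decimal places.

₹0.514

Periodic yield y = 0.0355.
  t   CF        PV=CF/(1+0.0355)^t    t·PV
  1        85.00        82.0859        82.0859
  2        85.00        79.2718       158.5436
  3        85.00        76.5541       229.6624
  4        85.00        73.9296       295.7185
  5     1,085.00       911.3375     4,556.6873
  Σ                  1,223.1790     5,322.6977
P = 1,223.1790; D_Mac = 4.35153 yrs; D_mod = 4.20234 yrs.
DV01 ≈ 4.20234 × 1,223.1790 × 0.0001 = 0.514022.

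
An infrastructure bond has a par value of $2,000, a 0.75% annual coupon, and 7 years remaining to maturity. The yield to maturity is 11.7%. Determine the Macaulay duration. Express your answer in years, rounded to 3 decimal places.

6.760 years

Periodic yield y = 0.117. Discount each cash flow and weight by its year:
  t   CF        PV=CF/(1+0.117)^t    t·PV
  1        15.00        13.4288        13.4288
  2        15.00        12.0222        24.0445
  3        15.00        10.7630        32.2889
  4        15.00         9.6356        38.5424
  5        15.00         8.6263        43.1316
  6        15.00         7.7228        46.3365
  7     2,015.00       928.7586     6,501.3101
  Σ                    990.9573     6,699.0827
Price P = Σ PV = 990.9573.
Macaulay duration = Σ(t·PV) / P = 6,699.0827 / 990.9573 = 6.76021 years.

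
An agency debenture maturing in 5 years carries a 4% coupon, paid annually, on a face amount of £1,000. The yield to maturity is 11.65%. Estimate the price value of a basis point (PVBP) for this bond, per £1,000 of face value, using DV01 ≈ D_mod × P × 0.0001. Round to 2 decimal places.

Periodic yield y = 0.1165.
  t   CF        PV=CF/(1+0.1165)^t    t·PV
  1        40.00        35.8262        35.8262
  2        40.00        32.0880        64.1760
  3        40.00        28.7398        86.2194
  4        40.00        25.7410       102.9639
  5     1,040.00       599.4317     2,997.1585
  Σ                    721.8267     3,286.3440
P = 721.8267; D_Mac = 4.55282 yrs; D_mod = 4.07776 yrs.
DV01 ≈ 4.07776 × 721.8267 × 0.0001 = 0.294343.

£0.29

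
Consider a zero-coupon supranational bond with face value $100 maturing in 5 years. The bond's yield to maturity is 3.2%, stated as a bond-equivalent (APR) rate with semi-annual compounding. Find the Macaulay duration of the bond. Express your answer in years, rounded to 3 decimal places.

A zero-coupon bond has a single cash flow at maturity, so its Macaulay duration equals its maturity: 5 years.
(Equivalently: 10 semi-annual periods ÷ 2 = 5 years.)

5.000 years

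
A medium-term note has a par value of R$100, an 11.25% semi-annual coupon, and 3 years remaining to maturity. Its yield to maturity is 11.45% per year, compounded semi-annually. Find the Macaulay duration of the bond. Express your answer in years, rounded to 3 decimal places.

2.627 years

Periodic yield y = 0.05725. Discount each cash flow and weight by its period:
  t   CF        PV=CF/(1+0.05725)^t    t·PV
  1        5.625         5.3204         5.3204
  2        5.625         5.0323        10.0646
  3        5.625         4.7598        14.2794
  4        5.625         4.5021        18.0083
  5        5.625         4.2583        21.2914
  6      105.625        75.6311       453.7867
  Σ                     99.5040       522.7508
Price P = Σ PV = 99.5040.
Macaulay duration = Σ(t·PV) / P = 522.7508 / 99.5040 = 5.25357 half-year periods.
In years: 5.25357 / 2 = 2.62678 years.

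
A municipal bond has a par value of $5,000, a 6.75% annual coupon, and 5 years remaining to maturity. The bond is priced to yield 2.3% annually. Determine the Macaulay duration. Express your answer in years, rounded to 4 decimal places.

Periodic yield y = 0.023. Discount each cash flow and weight by its year:
  t   CF        PV=CF/(1+0.023)^t    t·PV
  1       337.50       329.9120       329.9120
  2       337.50       322.4946       644.9893
  3       337.50       315.2440       945.7321
  4       337.50       308.1564     1,232.6257
  5     5,337.50     4,763.8680    23,819.3400
  Σ                  6,039.6751    26,972.5992
Price P = Σ PV = 6,039.6751.
Macaulay duration = Σ(t·PV) / P = 26,972.5992 / 6,039.6751 = 4.46590 years.

4.4659 years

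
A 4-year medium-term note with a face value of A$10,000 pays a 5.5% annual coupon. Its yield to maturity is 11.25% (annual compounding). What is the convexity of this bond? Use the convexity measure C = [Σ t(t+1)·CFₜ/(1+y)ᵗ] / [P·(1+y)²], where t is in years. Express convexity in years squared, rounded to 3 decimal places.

With y = 0.1125:
  t   CF        PV=CF/(1+0.1125)^t    t·PV        t(t+1)·PV
  1       550.00       494.3820       494.3820         988.7640
  2       550.00       444.3883       888.7767       2,666.3300
  3       550.00       399.4502     1,198.3506       4,793.4023
  4    10,550.00     6,887.3536    27,549.4144     137,747.0722
  Σ                  8,225.5742    30,130.9237     146,195.5685
P = 8,225.5742.
Convexity = Σ t(t+1)·PV / [P·(1+y)²] = 146,195.5685 / (8,225.5742 × 1.237656) = 14.36045.

14.360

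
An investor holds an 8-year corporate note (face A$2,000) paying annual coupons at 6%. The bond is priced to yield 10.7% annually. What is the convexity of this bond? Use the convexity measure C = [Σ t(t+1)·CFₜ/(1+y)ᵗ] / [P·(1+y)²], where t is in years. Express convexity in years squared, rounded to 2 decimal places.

With y = 0.107:
  t   CF        PV=CF/(1+0.107)^t    t·PV        t(t+1)·PV
  1       120.00       108.4011       108.4011         216.8022
  2       120.00        97.9233       195.8466         587.5398
  3       120.00        88.4583       265.3748       1,061.4991
  4       120.00        79.9081       319.6324       1,598.1618
  5       120.00        72.1844       360.9218       2,165.5310
  6       120.00        65.2072       391.2432       2,738.7022
  7       120.00        58.9044       412.3310       3,298.6476
  8     2,120.00       940.0585     7,520.4682      67,684.2141
  Σ                  1,511.0452     9,574.2190      79,351.0977
P = 1,511.0452.
Convexity = Σ t(t+1)·PV / [P·(1+y)²] = 79,351.0977 / (1,511.0452 × 1.225449) = 42.85290.

42.85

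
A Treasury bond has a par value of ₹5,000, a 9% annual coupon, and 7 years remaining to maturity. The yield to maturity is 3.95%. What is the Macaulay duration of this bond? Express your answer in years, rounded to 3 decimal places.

Periodic yield y = 0.0395. Discount each cash flow and weight by its year:
  t   CF        PV=CF/(1+0.0395)^t    t·PV
  1       450.00       432.9004       432.9004
  2       450.00       416.4506       832.9013
  3       450.00       400.6259     1,201.8777
  4       450.00       385.4025     1,541.6100
  5       450.00       370.7576     1,853.7879
  6       450.00       356.6692     2,140.0149
  7     5,450.00     4,155.5168    29,088.6179
  Σ                  6,518.3231    37,091.7102
Price P = Σ PV = 6,518.3231.
Macaulay duration = Σ(t·PV) / P = 37,091.7102 / 6,518.3231 = 5.69038 years.

5.690 years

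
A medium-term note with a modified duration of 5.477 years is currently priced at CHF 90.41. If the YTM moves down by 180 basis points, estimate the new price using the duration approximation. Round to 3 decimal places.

Duration approximation: ΔP/P ≈ -D_mod · Δy = -5.477 × (-0.018) = +0.098586.
New price ≈ 90.41 × (1 + 0.098586) = 99.32316026.

CHF 99.323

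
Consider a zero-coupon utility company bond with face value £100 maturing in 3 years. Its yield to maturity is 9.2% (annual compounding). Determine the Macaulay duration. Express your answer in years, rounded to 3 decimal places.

3.000 years

A zero-coupon bond has a single cash flow at maturity, so its Macaulay duration equals its maturity: 3 years.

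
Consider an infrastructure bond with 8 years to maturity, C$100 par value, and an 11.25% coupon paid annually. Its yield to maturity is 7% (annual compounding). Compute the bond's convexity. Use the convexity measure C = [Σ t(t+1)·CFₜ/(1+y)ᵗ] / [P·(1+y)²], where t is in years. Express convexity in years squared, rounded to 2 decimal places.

41.60

With y = 0.07:
  t   CF        PV=CF/(1+0.07)^t    t·PV        t(t+1)·PV
  1        11.25        10.5140        10.5140          21.0280
  2        11.25         9.8262        19.6524          58.9571
  3        11.25         9.1834        27.5501         110.2002
  4        11.25         8.5826        34.3303         171.6514
  5        11.25         8.0211        40.1055         240.6328
  6        11.25         7.4964        44.9781         314.8467
  7        11.25         7.0059        49.0415         392.3323
  8       111.25        64.7485       517.9881       4,661.8929
  Σ                    125.3780       744.1599       5,971.5416
P = 125.3780.
Convexity = Σ t(t+1)·PV / [P·(1+y)²] = 5,971.5416 / (125.3780 × 1.144900) = 41.60040.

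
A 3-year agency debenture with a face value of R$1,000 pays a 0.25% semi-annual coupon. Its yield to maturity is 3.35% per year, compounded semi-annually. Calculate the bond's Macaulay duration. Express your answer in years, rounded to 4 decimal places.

Periodic yield y = 0.01675. Discount each cash flow and weight by its period:
  t   CF        PV=CF/(1+0.01675)^t    t·PV
  1         1.25         1.2294         1.2294
  2         1.25         1.2092         2.4183
  3         1.25         1.1892         3.5677
  4         1.25         1.1696         4.6786
  5         1.25         1.1504         5.7519
  6     1,001.25       906.2697     5,437.6180
  Σ                    912.2175     5,455.2638
Price P = Σ PV = 912.2175.
Macaulay duration = Σ(t·PV) / P = 5,455.2638 / 912.2175 = 5.98022 half-year periods.
In years: 5.98022 / 2 = 2.99011 years.

2.9901 years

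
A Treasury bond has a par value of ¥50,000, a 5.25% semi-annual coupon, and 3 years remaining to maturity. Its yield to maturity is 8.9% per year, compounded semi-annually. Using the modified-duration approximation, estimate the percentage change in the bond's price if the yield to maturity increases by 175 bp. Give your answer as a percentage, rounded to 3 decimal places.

Periodic yield y = 0.0445. Modified duration first:
  t   CF        PV=CF/(1+0.0445)^t    t·PV
  1     1,312.50     1,256.5821     1,256.5821
  2     1,312.50     1,203.0465     2,406.0931
  3     1,312.50     1,151.7918     3,455.3754
  4     1,312.50     1,102.7207     4,410.8829
  5     1,312.50     1,055.7403     5,278.7014
  6    51,312.50    39,515.9574   237,095.7444
  Σ                 45,285.8388   253,903.3792
P = 45,285.8388; D_Mac = 5.60668 half-year periods = 2.80334 yrs; D_mod = 2.80334/(1+0.0445) = 2.68391 yrs.
ΔP/P ≈ -D_mod · Δy = -2.68391 × (+0.0175) = -0.046968 = -4.6968%.

-4.697%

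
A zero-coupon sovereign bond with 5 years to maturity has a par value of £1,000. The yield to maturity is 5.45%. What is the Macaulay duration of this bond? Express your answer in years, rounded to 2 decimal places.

A zero-coupon bond has a single cash flow at maturity, so its Macaulay duration equals its maturity: 5 years.

5.00 years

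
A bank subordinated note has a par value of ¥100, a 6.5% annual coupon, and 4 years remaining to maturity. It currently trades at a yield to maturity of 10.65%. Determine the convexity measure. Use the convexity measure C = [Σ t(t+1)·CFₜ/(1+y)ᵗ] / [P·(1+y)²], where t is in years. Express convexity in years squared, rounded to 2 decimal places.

14.29

With y = 0.1065:
  t   CF        PV=CF/(1+0.1065)^t    t·PV        t(t+1)·PV
  1         6.50         5.8744         5.8744          11.7488
  2         6.50         5.3090        10.6179          31.8538
  3         6.50         4.7980        14.3940          57.5758
  4       106.50        71.0467       284.1868       1,420.9341
  Σ                     87.0280       315.0731       1,522.1125
P = 87.0280.
Convexity = Σ t(t+1)·PV / [P·(1+y)²] = 1,522.1125 / (87.0280 × 1.224342) = 14.28515.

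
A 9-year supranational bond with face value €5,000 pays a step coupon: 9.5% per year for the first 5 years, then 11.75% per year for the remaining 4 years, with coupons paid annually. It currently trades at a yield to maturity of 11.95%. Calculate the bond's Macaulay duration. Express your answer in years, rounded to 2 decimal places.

6.28 years

Periodic yield y = 0.1195. Discount each cash flow and weight by its year:
  t   CF        PV=CF/(1+0.1195)^t    t·PV
  1       475.00       424.2966       424.2966
  2       475.00       379.0054       758.0108
  3       475.00       338.5488     1,015.6465
  4       475.00       302.4107     1,209.6430
  5       475.00       270.1302     1,350.6509
  6       587.50       298.4443     1,790.6658
  7       587.50       266.5871     1,866.1099
  8       587.50       238.1305     1,905.0443
  9     5,587.50     2,023.0222    18,207.2001
  Σ                  4,540.5759    28,527.2679
Price P = Σ PV = 4,540.5759.
Macaulay duration = Σ(t·PV) / P = 28,527.2679 / 4,540.5759 = 6.28274 years.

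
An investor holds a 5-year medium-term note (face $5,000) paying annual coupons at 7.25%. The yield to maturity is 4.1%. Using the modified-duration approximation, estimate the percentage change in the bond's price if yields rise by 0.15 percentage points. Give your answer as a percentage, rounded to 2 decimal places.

Periodic yield y = 0.041. Modified duration first:
  t   CF        PV=CF/(1+0.041)^t    t·PV
  1       362.50       348.2229       348.2229
  2       362.50       334.5080       669.0161
  3       362.50       321.3334       964.0001
  4       362.50       308.6776     1,234.7103
  5     5,362.50     4,386.4548    21,932.2740
  Σ                  5,699.1966    25,148.2233
P = 5,699.1966; D_Mac = 4.41259 yrs; D_mod = 4.41259/(1+0.041) = 4.23880 yrs.
ΔP/P ≈ -D_mod · Δy = -4.23880 × (+0.0015) = -0.006358 = -0.6358%.

-0.64%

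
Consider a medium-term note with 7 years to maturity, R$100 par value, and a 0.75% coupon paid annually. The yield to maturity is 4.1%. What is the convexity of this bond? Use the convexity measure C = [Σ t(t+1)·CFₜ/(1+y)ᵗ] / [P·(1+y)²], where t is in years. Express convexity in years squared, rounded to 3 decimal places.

With y = 0.041:
  t   CF        PV=CF/(1+0.041)^t    t·PV        t(t+1)·PV
  1         0.75         0.7205         0.7205           1.4409
  2         0.75         0.6921         1.3842           4.1525
  3         0.75         0.6648         1.9945           7.9779
  4         0.75         0.6386         2.5546          12.7729
  5         0.75         0.6135         3.0675          18.4047
  6         0.75         0.5893         3.5360          24.7518
  7       100.75        76.0484       532.3386       4,258.7091
  Σ                     79.9672       545.5957       4,328.2098
P = 79.9672.
Convexity = Σ t(t+1)·PV / [P·(1+y)²] = 4,328.2098 / (79.9672 × 1.083681) = 49.94533.

49.945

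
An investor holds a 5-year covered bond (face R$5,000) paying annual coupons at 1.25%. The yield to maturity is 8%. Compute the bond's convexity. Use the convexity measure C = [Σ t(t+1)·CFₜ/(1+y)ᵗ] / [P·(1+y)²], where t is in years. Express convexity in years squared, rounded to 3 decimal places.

With y = 0.08:
  t   CF        PV=CF/(1+0.08)^t    t·PV        t(t+1)·PV
  1        62.50        57.8704        57.8704         115.7407
  2        62.50        53.5837       107.1674         321.5021
  3        62.50        49.6145       148.8435         595.3742
  4        62.50        45.9394       183.7575         918.7873
  5     5,062.50     3,445.4524    17,227.2622     103,363.5730
  Σ                  3,652.4604    17,724.9009     105,314.9773
P = 3,652.4604.
Convexity = Σ t(t+1)·PV / [P·(1+y)²] = 105,314.9773 / (3,652.4604 × 1.166400) = 24.72049.

24.720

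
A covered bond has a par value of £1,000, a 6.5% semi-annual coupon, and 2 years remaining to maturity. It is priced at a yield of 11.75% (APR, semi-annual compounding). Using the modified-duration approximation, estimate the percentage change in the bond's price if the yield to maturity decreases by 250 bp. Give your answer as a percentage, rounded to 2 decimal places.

Periodic yield y = 0.05875. Modified duration first:
  t   CF        PV=CF/(1+0.05875)^t    t·PV
  1        32.50        30.6966        30.6966
  2        32.50        28.9932        57.9864
  3        32.50        27.3844        82.1532
  4     1,032.50       821.7058     3,286.8233
  Σ                    908.7800     3,457.6595
P = 908.7800; D_Mac = 3.80473 half-year periods = 1.90236 yrs; D_mod = 1.90236/(1+0.05875) = 1.79680 yrs.
ΔP/P ≈ -D_mod · Δy = -1.79680 × (-0.025) = +0.044920 = +4.4920%.

+4.49%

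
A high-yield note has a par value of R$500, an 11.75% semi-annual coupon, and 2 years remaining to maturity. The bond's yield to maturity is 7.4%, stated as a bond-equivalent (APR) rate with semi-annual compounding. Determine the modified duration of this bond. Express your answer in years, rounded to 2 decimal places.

Periodic yield y = 0.037. First find Macaulay duration:
  t   CF        PV=CF/(1+0.037)^t    t·PV
  1       29.375        28.3269        28.3269
  2       29.375        27.3162        54.6324
  3       29.375        26.3416        79.0247
  4      529.375       457.7711     1,831.0845
  Σ                    539.7558     1,993.0685
P = 539.7558; Macaulay duration = 1,993.0685 / 539.7558 = 3.69254 half-year periods = 1.84627 years.
Modified duration = D_Mac / (1 + y) = 1.84627 / 1.037 = 1.78039 years.

1.78 years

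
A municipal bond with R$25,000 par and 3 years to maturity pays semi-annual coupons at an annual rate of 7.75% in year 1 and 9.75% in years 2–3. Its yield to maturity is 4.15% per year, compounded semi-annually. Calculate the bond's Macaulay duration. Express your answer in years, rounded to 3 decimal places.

Periodic yield y = 0.02075. Discount each cash flow and weight by its period:
  t   CF        PV=CF/(1+0.02075)^t    t·PV
  1       968.75       949.0571       949.0571
  2       968.75       929.7645     1,859.5289
  3     1,218.75     1,145.9257     3,437.7771
  4     1,218.75     1,122.6311     4,490.5245
  5     1,218.75     1,099.8101     5,499.0503
  6    26,218.75    23,179.0510   139,074.3060
  Σ                 28,426.2394   155,310.2438
Price P = Σ PV = 28,426.2394.
Macaulay duration = Σ(t·PV) / P = 155,310.2438 / 28,426.2394 = 5.46362 half-year periods.
In years: 5.46362 / 2 = 2.73181 years.

2.732 years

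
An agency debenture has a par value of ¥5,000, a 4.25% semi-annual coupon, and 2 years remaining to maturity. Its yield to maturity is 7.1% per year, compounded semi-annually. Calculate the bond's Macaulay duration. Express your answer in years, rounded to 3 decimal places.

Periodic yield y = 0.0355. Discount each cash flow and weight by its period:
  t   CF        PV=CF/(1+0.0355)^t    t·PV
  1       106.25       102.6074       102.6074
  2       106.25        99.0897       198.1795
  3       106.25        95.6927       287.0780
  4     5,106.25     4,441.2136    17,764.8544
  Σ                  4,738.6034    18,352.7193
Price P = Σ PV = 4,738.6034.
Macaulay duration = Σ(t·PV) / P = 18,352.7193 / 4,738.6034 = 3.87302 half-year periods.
In years: 3.87302 / 2 = 1.93651 years.

1.937 years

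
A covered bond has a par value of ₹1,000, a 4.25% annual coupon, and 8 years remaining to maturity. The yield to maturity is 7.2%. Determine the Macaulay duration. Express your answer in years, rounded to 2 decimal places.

6.82 years

Periodic yield y = 0.072. Discount each cash flow and weight by its year:
  t   CF        PV=CF/(1+0.072)^t    t·PV
  1        42.50        39.6455        39.6455
  2        42.50        36.9828        73.9655
  3        42.50        34.4988       103.4965
  4        42.50        32.1818       128.7270
  5        42.50        30.0203       150.1015
  6        42.50        28.0040       168.0241
  7        42.50        26.1231       182.8620
  8     1,042.50       597.7475     4,781.9801
  Σ                    825.2039     5,628.8023
Price P = Σ PV = 825.2039.
Macaulay duration = Σ(t·PV) / P = 5,628.8023 / 825.2039 = 6.82111 years.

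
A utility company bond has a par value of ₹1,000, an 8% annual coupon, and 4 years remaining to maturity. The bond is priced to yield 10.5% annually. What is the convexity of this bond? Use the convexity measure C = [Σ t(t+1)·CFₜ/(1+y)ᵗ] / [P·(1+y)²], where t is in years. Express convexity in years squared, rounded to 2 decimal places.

13.98

With y = 0.105:
  t   CF        PV=CF/(1+0.105)^t    t·PV        t(t+1)·PV
  1        80.00        72.3982        72.3982         144.7964
  2        80.00        65.5187       131.0374         393.1123
  3        80.00        59.2930       177.8789         711.5156
  4     1,080.00       724.3937     2,897.5747      14,487.8733
  Σ                    921.6035     3,278.8892      15,737.2976
P = 921.6035.
Convexity = Σ t(t+1)·PV / [P·(1+y)²] = 15,737.2976 / (921.6035 × 1.221025) = 13.98497.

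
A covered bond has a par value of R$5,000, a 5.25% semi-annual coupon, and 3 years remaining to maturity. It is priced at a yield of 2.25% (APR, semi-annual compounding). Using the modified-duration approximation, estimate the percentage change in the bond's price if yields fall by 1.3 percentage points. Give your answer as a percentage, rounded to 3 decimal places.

Periodic yield y = 0.01125. Modified duration first:
  t   CF        PV=CF/(1+0.01125)^t    t·PV
  1       131.25       129.7899       129.7899
  2       131.25       128.3460       256.6919
  3       131.25       126.9181       380.7544
  4       131.25       125.5062       502.0248
  5       131.25       124.1100       620.5498
  6     5,131.25     4,798.1295    28,788.7771
  Σ                  5,432.7997    30,678.5879
P = 5,432.7997; D_Mac = 5.64692 half-year periods = 2.82346 yrs; D_mod = 2.82346/(1+0.01125) = 2.79205 yrs.
ΔP/P ≈ -D_mod · Δy = -2.79205 × (-0.013) = +0.036297 = +3.6297%.

+3.630%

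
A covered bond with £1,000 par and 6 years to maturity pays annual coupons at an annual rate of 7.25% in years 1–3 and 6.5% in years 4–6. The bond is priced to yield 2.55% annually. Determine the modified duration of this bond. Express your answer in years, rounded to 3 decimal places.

5.059 years

Periodic yield y = 0.0255. First find Macaulay duration:
  t   CF        PV=CF/(1+0.0255)^t    t·PV
  1        72.50        70.6972        70.6972
  2        72.50        68.9393       137.8785
  3        72.50        67.2250       201.6751
  4        65.00        58.7720       235.0881
  5        65.00        57.3106       286.5531
  6     1,065.00       915.6629     5,493.9774
  Σ                  1,238.6071     6,425.8694
P = 1,238.6071; Macaulay duration = 6,425.8694 / 1,238.6071 = 5.18798 years.
Modified duration = D_Mac / (1 + y) = 5.18798 / 1.0255 = 5.05898 years.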